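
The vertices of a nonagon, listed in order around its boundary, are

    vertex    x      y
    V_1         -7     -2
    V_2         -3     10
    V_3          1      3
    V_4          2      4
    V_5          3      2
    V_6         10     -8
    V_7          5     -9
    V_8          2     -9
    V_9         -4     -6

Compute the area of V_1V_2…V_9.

V_1→V_2: (-7)(10) − (-3)(-2) = -76
V_2→V_3: (-3)(3) − (1)(10) = -19
V_3→V_4: (1)(4) − (2)(3) = -2
V_4→V_5: (2)(2) − (3)(4) = -8
V_5→V_6: (3)(-8) − (10)(2) = -44
V_6→V_7: (10)(-9) − (5)(-8) = -50
V_7→V_8: (5)(-9) − (2)(-9) = -27
V_8→V_9: (2)(-6) − (-4)(-9) = -48
V_9→V_1: (-4)(-2) − (-7)(-6) = -34
Σ = -308
Area = |Σ|/2 = 154.

154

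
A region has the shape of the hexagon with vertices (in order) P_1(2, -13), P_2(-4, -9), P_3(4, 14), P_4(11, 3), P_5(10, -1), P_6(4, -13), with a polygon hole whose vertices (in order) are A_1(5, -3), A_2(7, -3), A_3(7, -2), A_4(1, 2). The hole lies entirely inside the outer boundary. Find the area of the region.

204.5

Outer boundary:
Apply the shoelace (surveyor's) formula: 2A = Σ (x_i·y_{i+1} − x_{i+1}·y_i), indices taken mod 6.
Σ = (-70) + (-20) + (-142) + (-41) + (-126) + (-26) = -425
Area = |Σ|/2 = 212.5.
Hole:
Apply Gauss's area formula: 2A = Σ (x_i·y_{i+1} − x_{i+1}·y_i), indices taken mod 4.
Σ = (6) + (7) + (16) + (-13) = 16
Area = |Σ|/2 = 8.
Net area = 212.5 − 8 = 204.5.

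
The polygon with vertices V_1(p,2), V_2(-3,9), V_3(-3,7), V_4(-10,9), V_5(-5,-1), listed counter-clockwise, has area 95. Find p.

9

The doubled signed area Σ (x_i y_{i+1} − x_{i+1} y_i) is linear in p.
With p=0 it equals 100; the coefficient of p is 10 (from the two edges through V_1).
So 10·p + 100 = 2·95 = 190 ⇒ p = 9.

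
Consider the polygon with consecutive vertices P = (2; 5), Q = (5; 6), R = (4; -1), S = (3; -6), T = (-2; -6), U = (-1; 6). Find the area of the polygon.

Σ = (-13) + (-29) + (-21) + (-30) + (-18) + (-17) = -128
Area = |Σ|/2 = 64.

64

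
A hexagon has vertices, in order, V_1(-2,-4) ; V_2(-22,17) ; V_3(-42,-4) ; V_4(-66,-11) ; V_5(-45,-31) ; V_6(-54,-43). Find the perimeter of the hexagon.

192

|V_1V_2| = √((-20)² + (21)²) = √841 = 29
|V_2V_3| = √((-20)² + (-21)²) = √841 = 29
|V_3V_4| = √((-24)² + (-7)²) = √625 = 25
|V_4V_5| = √((21)² + (-20)²) = √841 = 29
|V_5V_6| = √((-9)² + (-12)²) = √225 = 15
|V_6V_1| = √((52)² + (39)²) = √4225 = 65
Perimeter = 29 + 29 + 25 + 29 + 15 + 65 = 192.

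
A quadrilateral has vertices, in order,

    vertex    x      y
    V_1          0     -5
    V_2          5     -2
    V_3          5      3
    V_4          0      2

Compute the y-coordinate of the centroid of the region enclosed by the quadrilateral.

Apply the shoelace (surveyor's) formula. First the cross-terms c_i = x_i·y_{i+1} − x_{i+1}·y_i:
  25, 25, 10, 0  ⇒  2A = 60, A = 30.
Then Σ (y_i + y_{i+1})·c_i = -100, so ȳ = -100 / (6·30) = -5/9.

-5/9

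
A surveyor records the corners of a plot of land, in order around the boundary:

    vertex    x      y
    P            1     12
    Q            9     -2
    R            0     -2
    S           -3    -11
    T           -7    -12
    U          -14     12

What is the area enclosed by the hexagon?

303.5

P→Q: (1)(-2) − (9)(12) = -110
Q→R: (9)(-2) − (0)(-2) = -18
R→S: (0)(-11) − (-3)(-2) = -6
S→T: (-3)(-12) − (-7)(-11) = -41
T→U: (-7)(12) − (-14)(-12) = -252
U→P: (-14)(12) − (1)(12) = -180
Σ = -607
Area = |Σ|/2 = 303.5.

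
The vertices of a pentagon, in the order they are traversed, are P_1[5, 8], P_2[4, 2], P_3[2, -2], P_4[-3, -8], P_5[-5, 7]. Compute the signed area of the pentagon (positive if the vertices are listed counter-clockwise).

-96

Apply the shoelace formula: 2A = Σ (x_i·y_{i+1} − x_{i+1}·y_i), indices taken mod 5.
P_1→P_2: (5)(2) − (4)(8) = -22
P_2→P_3: (4)(-2) − (2)(2) = -12
P_3→P_4: (2)(-8) − (-3)(-2) = -22
P_4→P_5: (-3)(7) − (-5)(-8) = -61
P_5→P_1: (-5)(8) − (5)(7) = -75
Σ = -192
Signed area = Σ/2 = -96 (negative ⇒ clockwise traversal).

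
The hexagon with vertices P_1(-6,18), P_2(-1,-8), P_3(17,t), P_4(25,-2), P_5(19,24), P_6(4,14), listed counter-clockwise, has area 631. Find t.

The doubled signed area Σ (x_i y_{i+1} − x_{i+1} y_i) is linear in t.
With t=0 it equals 1132; the coefficient of t is -26 (from the two edges through P_3).
So -26·t + 1132 = 2·631 = 1262 ⇒ t = -5.

-5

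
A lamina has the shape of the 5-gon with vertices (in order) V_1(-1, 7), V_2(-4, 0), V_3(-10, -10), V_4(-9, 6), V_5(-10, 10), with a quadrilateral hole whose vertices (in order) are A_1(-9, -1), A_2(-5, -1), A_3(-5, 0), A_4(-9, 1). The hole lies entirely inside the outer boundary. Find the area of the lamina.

80

Outer boundary:
Apply the surveyor's formula: 2A = Σ (x_i·y_{i+1} − x_{i+1}·y_i), indices taken mod 5.
V_1→V_2: (-1)(0) − (-4)(7) = 28
V_2→V_3: (-4)(-10) − (-10)(0) = 40
V_3→V_4: (-10)(6) − (-9)(-10) = -150
V_4→V_5: (-9)(10) − (-10)(6) = -30
V_5→V_1: (-10)(7) − (-1)(10) = -60
Σ = -172
Area = |Σ|/2 = 86.
Hole:
Apply the shoelace (surveyor's) formula: 2A = Σ (x_i·y_{i+1} − x_{i+1}·y_i), indices taken mod 4.
Σ = (4) + (-5) + (-5) + (18) = 12
Area = |Σ|/2 = 6.
Net area = 86 − 6 = 80.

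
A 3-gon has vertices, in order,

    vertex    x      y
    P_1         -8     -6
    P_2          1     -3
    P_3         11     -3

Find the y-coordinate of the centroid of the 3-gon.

Apply Gauss's area formula. First the cross-terms c_i = x_i·y_{i+1} − x_{i+1}·y_i:
  30, 30, -90  ⇒  2A = -30, A = -15.
Then Σ (y_i + y_{i+1})·c_i = 360, so ȳ = 360 / (6·(-15)) = -4.

-4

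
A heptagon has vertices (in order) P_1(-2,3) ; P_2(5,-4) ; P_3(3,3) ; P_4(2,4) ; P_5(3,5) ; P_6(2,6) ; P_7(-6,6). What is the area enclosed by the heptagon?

37

Apply the shoelace formula: 2A = Σ (x_i·y_{i+1} − x_{i+1}·y_i), indices taken mod 7.
Σ = (-7) + (27) + (6) + (-2) + (8) + (48) + (-6) = 74
Area = |Σ|/2 = 37.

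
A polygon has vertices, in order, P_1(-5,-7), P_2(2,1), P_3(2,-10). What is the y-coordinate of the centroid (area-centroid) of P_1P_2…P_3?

-16/3

Apply the shoelace formula. First the cross-terms c_i = x_i·y_{i+1} − x_{i+1}·y_i:
  9, -22, -64  ⇒  2A = -77, A = -38.5.
Then Σ (y_i + y_{i+1})·c_i = 1232, so ȳ = 1232 / (6·(-38.5)) = -16/3.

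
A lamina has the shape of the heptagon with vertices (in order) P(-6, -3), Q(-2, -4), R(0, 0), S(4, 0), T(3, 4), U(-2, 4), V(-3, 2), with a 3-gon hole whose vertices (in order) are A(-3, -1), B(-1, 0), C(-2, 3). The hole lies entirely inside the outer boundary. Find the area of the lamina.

38

Outer boundary:
Apply the surveyor's formula: 2A = Σ (x_i·y_{i+1} − x_{i+1}·y_i), indices taken mod 7.
Σ = (18) + (0) + (0) + (16) + (20) + (8) + (21) = 83
Area = |Σ|/2 = 41.5.
Hole:
Σ = (-1) + (-3) + (11) = 7
Area = |Σ|/2 = 3.5.
Net area = 41.5 − 3.5 = 38.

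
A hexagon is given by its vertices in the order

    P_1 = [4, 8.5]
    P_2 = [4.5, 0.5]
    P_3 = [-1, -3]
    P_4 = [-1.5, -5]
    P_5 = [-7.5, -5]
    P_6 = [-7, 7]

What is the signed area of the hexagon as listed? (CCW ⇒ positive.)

-126.875

Apply the shoelace formula: 2A = Σ (x_i·y_{i+1} − x_{i+1}·y_i), indices taken mod 6.
Σ = (-36.25) + (-13) + (0.5) + (-30) + (-87.5) + (-87.5) = -253.75
Signed area = Σ/2 = -126.875 (negative ⇒ clockwise traversal).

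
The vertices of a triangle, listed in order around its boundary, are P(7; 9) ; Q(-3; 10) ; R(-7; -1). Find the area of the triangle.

57

Cross-terms: 97, 73, -56  ⇒  Σ = 114
Area = |Σ|/2 = 57.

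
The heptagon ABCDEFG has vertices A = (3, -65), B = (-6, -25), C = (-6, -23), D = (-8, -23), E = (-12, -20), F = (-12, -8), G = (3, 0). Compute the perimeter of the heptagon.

144

|AB| = √((-9)² + (40)²) = √1681 = 41
|BC| = √((0)² + (2)²) = √4 = 2
|CD| = √((-2)² + (0)²) = √4 = 2
|DE| = √((-4)² + (3)²) = √25 = 5
|EF| = √((0)² + (12)²) = √144 = 12
|FG| = √((15)² + (8)²) = √289 = 17
|GA| = √((0)² + (-65)²) = √4225 = 65
Perimeter = 41 + 2 + 2 + 5 + 12 + 17 + 65 = 144.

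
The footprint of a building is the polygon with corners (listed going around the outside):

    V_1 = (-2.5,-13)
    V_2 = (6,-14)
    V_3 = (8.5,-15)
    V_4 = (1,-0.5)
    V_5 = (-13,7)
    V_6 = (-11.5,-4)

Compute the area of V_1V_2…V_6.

212.625

Apply the shoelace formula: 2A = Σ (x_i·y_{i+1} − x_{i+1}·y_i), indices taken mod 6.
Cross-terms: 113, 29, 10.75, 0.5, 132.5, 139.5  ⇒  Σ = 425.25
Area = |Σ|/2 = 212.625.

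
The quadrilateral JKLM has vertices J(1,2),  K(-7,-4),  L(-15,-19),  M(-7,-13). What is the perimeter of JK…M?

54

|JK| = √((-8)² + (-6)²) = √100 = 10
|KL| = √((-8)² + (-15)²) = √289 = 17
|LM| = √((8)² + (6)²) = √100 = 10
|MJ| = √((8)² + (15)²) = √289 = 17
Perimeter = 10 + 17 + 10 + 17 = 54.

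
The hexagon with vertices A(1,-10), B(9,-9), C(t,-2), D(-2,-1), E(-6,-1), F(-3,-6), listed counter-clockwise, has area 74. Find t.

3

Write out the shoelace sum; only the two edges meeting at C involve t:
2·Area = [(9·(-2) − t·(-9)) + (t·(-1) − (-2)·(-2))] + 146
       = 8·t + 124 = 148
⇒ t = 3.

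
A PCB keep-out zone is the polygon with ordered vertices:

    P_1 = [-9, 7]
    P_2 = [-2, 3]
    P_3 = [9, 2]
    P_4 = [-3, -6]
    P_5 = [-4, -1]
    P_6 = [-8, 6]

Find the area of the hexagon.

Σ = (-13) + (-31) + (-48) + (-21) + (-32) + (-2) = -147
Area = |Σ|/2 = 73.5.

73.5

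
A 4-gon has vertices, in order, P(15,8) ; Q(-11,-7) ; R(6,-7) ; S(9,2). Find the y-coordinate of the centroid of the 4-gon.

Apply Gauss's area formula. First the cross-terms c_i = x_i·y_{i+1} − x_{i+1}·y_i:
  -17, 119, 75, 42  ⇒  2A = 219, A = 109.5.
Then Σ (y_i + y_{i+1})·c_i = -1638, so ȳ = -1638 / (6·109.5) = -182/73.

-182/73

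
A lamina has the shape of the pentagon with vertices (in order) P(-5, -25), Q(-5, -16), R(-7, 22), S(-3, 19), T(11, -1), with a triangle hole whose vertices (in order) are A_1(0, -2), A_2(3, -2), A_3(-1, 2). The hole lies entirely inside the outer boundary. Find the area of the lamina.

404

Outer boundary:
Apply the shoelace (surveyor's) formula: 2A = Σ (x_i·y_{i+1} − x_{i+1}·y_i), indices taken mod 5.
P→Q: (-5)(-16) − (-5)(-25) = -45
Q→R: (-5)(22) − (-7)(-16) = -222
R→S: (-7)(19) − (-3)(22) = -67
S→T: (-3)(-1) − (11)(19) = -206
T→P: (11)(-25) − (-5)(-1) = -280
Σ = -820
Area = |Σ|/2 = 410.
Hole:
Apply the surveyor's formula: 2A = Σ (x_i·y_{i+1} − x_{i+1}·y_i), indices taken mod 3.
Σ = (6) + (4) + (2) = 12
Area = |Σ|/2 = 6.
Net area = 410 − 6 = 404.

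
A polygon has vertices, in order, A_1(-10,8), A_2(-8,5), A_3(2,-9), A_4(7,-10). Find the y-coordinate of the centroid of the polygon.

Apply the surveyor's formula. First the cross-terms c_i = x_i·y_{i+1} − x_{i+1}·y_i:
  14, 62, 43, -44  ⇒  2A = 75, A = 37.5.
Then Σ (y_i + y_{i+1})·c_i = -795, so ȳ = -795 / (6·37.5) = -53/15.

-53/15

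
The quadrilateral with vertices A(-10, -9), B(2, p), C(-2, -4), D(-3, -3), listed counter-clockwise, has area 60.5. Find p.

-15

The doubled signed area Σ (x_i y_{i+1} − x_{i+1} y_i) is linear in p.
With p=0 it equals 1; the coefficient of p is -8 (from the two edges through B).
So -8·p + 1 = 2·60.5 = 121 ⇒ p = -15.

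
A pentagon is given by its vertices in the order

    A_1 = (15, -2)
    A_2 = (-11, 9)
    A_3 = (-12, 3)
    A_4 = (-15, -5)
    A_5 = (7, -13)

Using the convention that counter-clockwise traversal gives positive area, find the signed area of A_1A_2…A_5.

352

Apply the shoelace formula: 2A = Σ (x_i·y_{i+1} − x_{i+1}·y_i), indices taken mod 5.
Cross-terms: 113, 75, 105, 230, 181  ⇒  Σ = 704
Signed area = Σ/2 = 352 (positive ⇒ counter-clockwise traversal).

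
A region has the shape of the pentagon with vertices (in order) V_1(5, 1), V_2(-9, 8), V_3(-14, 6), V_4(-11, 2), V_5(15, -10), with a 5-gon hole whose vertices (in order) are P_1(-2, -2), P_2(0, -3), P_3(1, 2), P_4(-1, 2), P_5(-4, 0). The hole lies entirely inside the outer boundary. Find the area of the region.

130.5

Outer boundary:
Σ = (49) + (58) + (38) + (80) + (65) = 290
Area = |Σ|/2 = 145.
Hole:
Apply Gauss's area formula: 2A = Σ (x_i·y_{i+1} − x_{i+1}·y_i), indices taken mod 5.
P_1→P_2: (-2)(-3) − (0)(-2) = 6
P_2→P_3: (0)(2) − (1)(-3) = 3
P_3→P_4: (1)(2) − (-1)(2) = 4
P_4→P_5: (-1)(0) − (-4)(2) = 8
P_5→P_1: (-4)(-2) − (-2)(0) = 8
Σ = 29
Area = |Σ|/2 = 14.5.
Net area = 145 − 14.5 = 130.5.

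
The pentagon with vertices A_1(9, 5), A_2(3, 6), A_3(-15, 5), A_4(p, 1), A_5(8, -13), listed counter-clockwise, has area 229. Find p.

-10

The doubled signed area Σ (x_i y_{i+1} − x_{i+1} y_i) is linear in p.
With p=0 it equals 278; the coefficient of p is -18 (from the two edges through A_4).
So -18·p + 278 = 2·229 = 458 ⇒ p = -10.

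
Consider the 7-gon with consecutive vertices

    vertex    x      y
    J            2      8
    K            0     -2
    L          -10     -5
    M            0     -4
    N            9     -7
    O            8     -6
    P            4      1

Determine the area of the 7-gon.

Apply the shoelace formula: 2A = Σ (x_i·y_{i+1} − x_{i+1}·y_i), indices taken mod 7.
Σ = (-4) + (-20) + (40) + (36) + (2) + (32) + (30) = 116
Area = |Σ|/2 = 58.

58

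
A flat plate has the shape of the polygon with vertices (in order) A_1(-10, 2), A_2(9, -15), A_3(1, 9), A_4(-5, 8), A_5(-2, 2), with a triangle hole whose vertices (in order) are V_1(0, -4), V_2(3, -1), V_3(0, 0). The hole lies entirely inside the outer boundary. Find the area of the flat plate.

145.5

Outer boundary:
Apply the shoelace formula: 2A = Σ (x_i·y_{i+1} − x_{i+1}·y_i), indices taken mod 5.
Σ = (132) + (96) + (53) + (6) + (16) = 303
Area = |Σ|/2 = 151.5.
Hole:
Σ = (12) + (0) + (0) = 12
Area = |Σ|/2 = 6.
Net area = 151.5 − 6 = 145.5.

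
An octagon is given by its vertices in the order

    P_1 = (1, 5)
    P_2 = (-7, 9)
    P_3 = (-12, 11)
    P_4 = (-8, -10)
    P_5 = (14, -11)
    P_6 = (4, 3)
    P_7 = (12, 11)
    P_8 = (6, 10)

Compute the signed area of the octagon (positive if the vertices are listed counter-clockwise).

339.5

Apply the surveyor's formula: 2A = Σ (x_i·y_{i+1} − x_{i+1}·y_i), indices taken mod 8.
Σ = (44) + (31) + (208) + (228) + (86) + (8) + (54) + (20) = 679
Signed area = Σ/2 = 339.5 (positive ⇒ counter-clockwise traversal).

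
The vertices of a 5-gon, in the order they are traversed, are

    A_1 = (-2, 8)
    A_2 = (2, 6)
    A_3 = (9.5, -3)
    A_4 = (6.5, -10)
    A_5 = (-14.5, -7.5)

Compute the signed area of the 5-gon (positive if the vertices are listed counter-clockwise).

-245.625

Apply Gauss's area formula: 2A = Σ (x_i·y_{i+1} − x_{i+1}·y_i), indices taken mod 5.
Σ = (-28) + (-63) + (-75.5) + (-193.75) + (-131) = -491.25
Signed area = Σ/2 = -245.625 (negative ⇒ clockwise traversal).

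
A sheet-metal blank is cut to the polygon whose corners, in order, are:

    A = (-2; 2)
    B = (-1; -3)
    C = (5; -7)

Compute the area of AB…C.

Apply the shoelace (surveyor's) formula: 2A = Σ (x_i·y_{i+1} − x_{i+1}·y_i), indices taken mod 3.
Cross-terms: 8, 22, -4  ⇒  Σ = 26
Area = |Σ|/2 = 13.

13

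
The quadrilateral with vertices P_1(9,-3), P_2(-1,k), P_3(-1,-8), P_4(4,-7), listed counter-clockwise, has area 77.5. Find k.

6

Write out the shoelace sum; only the two edges meeting at P_2 involve k:
2·Area = [(9·k − (-1)·(-3)) + ((-1)·(-8) − (-1)·k)] + 90
       = 10·k + 95 = 155
⇒ k = 6.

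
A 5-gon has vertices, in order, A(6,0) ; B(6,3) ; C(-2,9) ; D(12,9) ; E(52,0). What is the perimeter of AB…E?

114

|AB| = √((0)² + (3)²) = √9 = 3
|BC| = √((-8)² + (6)²) = √100 = 10
|CD| = √((14)² + (0)²) = √196 = 14
|DE| = √((40)² + (-9)²) = √1681 = 41
|EA| = √((-46)² + (0)²) = √2116 = 46
Perimeter = 3 + 10 + 14 + 41 + 46 = 114.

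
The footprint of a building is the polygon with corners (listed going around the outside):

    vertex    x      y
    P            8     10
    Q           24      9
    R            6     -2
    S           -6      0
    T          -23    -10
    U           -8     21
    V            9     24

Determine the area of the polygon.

Apply the surveyor's formula: 2A = Σ (x_i·y_{i+1} − x_{i+1}·y_i), indices taken mod 7.
Σ = (-168) + (-102) + (-12) + (60) + (-563) + (-381) + (-102) = -1268
Area = |Σ|/2 = 634.

634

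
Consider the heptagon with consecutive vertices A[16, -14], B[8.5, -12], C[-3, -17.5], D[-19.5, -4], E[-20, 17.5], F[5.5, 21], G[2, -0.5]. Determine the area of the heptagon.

Apply Gauss's area formula: 2A = Σ (x_i·y_{i+1} − x_{i+1}·y_i), indices taken mod 7.
Σ = (-73) + (-184.75) + (-329.25) + (-421.25) + (-516.25) + (-44.75) + (-20) = -1589.25
Area = |Σ|/2 = 794.625.

794.625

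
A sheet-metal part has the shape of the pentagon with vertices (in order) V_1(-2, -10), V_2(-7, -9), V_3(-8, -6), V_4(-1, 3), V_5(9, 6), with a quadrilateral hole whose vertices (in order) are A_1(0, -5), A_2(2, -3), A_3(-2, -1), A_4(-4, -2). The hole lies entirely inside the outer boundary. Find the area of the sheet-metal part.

Outer boundary:
Apply the shoelace formula: 2A = Σ (x_i·y_{i+1} − x_{i+1}·y_i), indices taken mod 5.
Cross-terms: -52, -30, -30, -33, -78  ⇒  Σ = -223
Area = |Σ|/2 = 111.5.
Hole:
Apply the shoelace (surveyor's) formula: 2A = Σ (x_i·y_{i+1} − x_{i+1}·y_i), indices taken mod 4.
Σ = (10) + (-8) + (0) + (20) = 22
Area = |Σ|/2 = 11.
Net area = 111.5 − 11 = 100.5.

100.5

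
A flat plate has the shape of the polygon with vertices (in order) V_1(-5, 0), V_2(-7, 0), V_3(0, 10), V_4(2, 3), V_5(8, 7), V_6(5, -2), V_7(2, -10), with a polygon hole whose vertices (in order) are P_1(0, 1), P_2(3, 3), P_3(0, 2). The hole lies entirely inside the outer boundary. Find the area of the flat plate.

122

Outer boundary:
Apply the shoelace formula: 2A = Σ (x_i·y_{i+1} − x_{i+1}·y_i), indices taken mod 7.
Σ = (0) + (-70) + (-20) + (-10) + (-51) + (-46) + (-50) = -247
Area = |Σ|/2 = 123.5.
Hole:
Apply Gauss's area formula: 2A = Σ (x_i·y_{i+1} − x_{i+1}·y_i), indices taken mod 3.
Cross-terms: -3, 6, 0  ⇒  Σ = 3
Area = |Σ|/2 = 1.5.
Net area = 123.5 − 1.5 = 122.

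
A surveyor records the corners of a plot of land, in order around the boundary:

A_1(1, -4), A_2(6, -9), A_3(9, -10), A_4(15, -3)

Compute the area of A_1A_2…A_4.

51

A_1→A_2: (1)(-9) − (6)(-4) = 15
A_2→A_3: (6)(-10) − (9)(-9) = 21
A_3→A_4: (9)(-3) − (15)(-10) = 123
A_4→A_1: (15)(-4) − (1)(-3) = -57
Σ = 102
Area = |Σ|/2 = 51.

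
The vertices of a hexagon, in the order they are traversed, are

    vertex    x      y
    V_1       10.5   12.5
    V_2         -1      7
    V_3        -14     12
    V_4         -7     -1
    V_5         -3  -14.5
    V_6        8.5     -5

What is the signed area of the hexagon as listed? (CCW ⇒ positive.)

Apply Gauss's area formula: 2A = Σ (x_i·y_{i+1} − x_{i+1}·y_i), indices taken mod 6.
Σ = (86) + (86) + (98) + (98.5) + (138.25) + (158.75) = 665.5
Signed area = Σ/2 = 332.75 (positive ⇒ counter-clockwise traversal).

332.75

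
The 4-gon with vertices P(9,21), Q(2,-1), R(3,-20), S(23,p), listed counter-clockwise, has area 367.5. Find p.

20

Write out the shoelace sum; only the two edges meeting at S involve p:
2·Area = [(3·p − 23·(-20)) + (23·21 − 9·p)] + -88
       = -6·p + 855 = 735
⇒ p = 20.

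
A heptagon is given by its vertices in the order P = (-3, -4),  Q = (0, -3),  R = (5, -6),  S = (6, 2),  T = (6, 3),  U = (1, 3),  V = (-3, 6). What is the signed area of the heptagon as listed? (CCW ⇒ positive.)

Apply Gauss's area formula: 2A = Σ (x_i·y_{i+1} − x_{i+1}·y_i), indices taken mod 7.
Cross-terms: 9, 15, 46, 6, 15, 15, 30  ⇒  Σ = 136
Signed area = Σ/2 = 68 (positive ⇒ counter-clockwise traversal).

68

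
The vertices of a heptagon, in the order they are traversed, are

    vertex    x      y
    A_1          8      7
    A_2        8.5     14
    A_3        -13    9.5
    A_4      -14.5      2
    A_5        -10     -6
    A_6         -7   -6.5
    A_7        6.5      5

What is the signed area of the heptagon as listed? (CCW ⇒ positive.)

284.875

Apply the shoelace formula: 2A = Σ (x_i·y_{i+1} − x_{i+1}·y_i), indices taken mod 7.
A_1→A_2: (8)(14) − (8.5)(7) = 52.5
A_2→A_3: (8.5)(9.5) − (-13)(14) = 262.75
A_3→A_4: (-13)(2) − (-14.5)(9.5) = 111.75
A_4→A_5: (-14.5)(-6) − (-10)(2) = 107
A_5→A_6: (-10)(-6.5) − (-7)(-6) = 23
A_6→A_7: (-7)(5) − (6.5)(-6.5) = 7.25
A_7→A_1: (6.5)(7) − (8)(5) = 5.5
Σ = 569.75
Signed area = Σ/2 = 284.875 (positive ⇒ counter-clockwise traversal).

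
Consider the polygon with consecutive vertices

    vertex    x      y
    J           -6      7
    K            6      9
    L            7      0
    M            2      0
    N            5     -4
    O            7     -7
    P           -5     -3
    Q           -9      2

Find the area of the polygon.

Σ = (-96) + (-63) + (0) + (-8) + (-7) + (-56) + (-37) + (-51) = -318
Area = |Σ|/2 = 159.

159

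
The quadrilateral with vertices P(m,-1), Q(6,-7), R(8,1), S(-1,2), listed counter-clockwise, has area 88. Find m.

The doubled signed area Σ (x_i y_{i+1} − x_{i+1} y_i) is linear in m.
With m=0 it equals 86; the coefficient of m is -9 (from the two edges through P).
So -9·m + 86 = 2·88 = 176 ⇒ m = -10.

-10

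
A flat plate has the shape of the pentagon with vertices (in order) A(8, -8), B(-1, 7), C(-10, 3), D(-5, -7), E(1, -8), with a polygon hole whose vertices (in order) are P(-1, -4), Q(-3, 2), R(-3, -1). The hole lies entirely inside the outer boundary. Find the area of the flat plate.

148.5

Outer boundary:
Apply the surveyor's formula: 2A = Σ (x_i·y_{i+1} − x_{i+1}·y_i), indices taken mod 5.
Cross-terms: 48, 67, 85, 47, 56  ⇒  Σ = 303
Area = |Σ|/2 = 151.5.
Hole:
Σ = (-14) + (9) + (11) = 6
Area = |Σ|/2 = 3.
Net area = 151.5 − 3 = 148.5.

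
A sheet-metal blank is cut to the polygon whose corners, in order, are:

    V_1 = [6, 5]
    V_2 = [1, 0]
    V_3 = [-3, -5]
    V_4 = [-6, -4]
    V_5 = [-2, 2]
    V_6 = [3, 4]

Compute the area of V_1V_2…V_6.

35.5

Apply the shoelace (surveyor's) formula: 2A = Σ (x_i·y_{i+1} − x_{i+1}·y_i), indices taken mod 6.
Cross-terms: -5, -5, -18, -20, -14, -9  ⇒  Σ = -71
Area = |Σ|/2 = 35.5.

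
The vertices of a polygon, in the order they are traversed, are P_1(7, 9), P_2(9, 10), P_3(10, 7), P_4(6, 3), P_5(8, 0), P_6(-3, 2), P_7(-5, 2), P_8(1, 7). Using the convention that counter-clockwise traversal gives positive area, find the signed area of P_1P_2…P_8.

-70.5

Apply Gauss's area formula: 2A = Σ (x_i·y_{i+1} − x_{i+1}·y_i), indices taken mod 8.
Cross-terms: -11, -37, -12, -24, 16, 4, -37, -40  ⇒  Σ = -141
Signed area = Σ/2 = -70.5 (negative ⇒ clockwise traversal).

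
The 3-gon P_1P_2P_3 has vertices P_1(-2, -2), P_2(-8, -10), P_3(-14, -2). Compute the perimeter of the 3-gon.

32

|P_1P_2| = √((-6)² + (-8)²) = √100 = 10
|P_2P_3| = √((-6)² + (8)²) = √100 = 10
|P_3P_1| = √((12)² + (0)²) = √144 = 12
Perimeter = 10 + 10 + 12 = 32.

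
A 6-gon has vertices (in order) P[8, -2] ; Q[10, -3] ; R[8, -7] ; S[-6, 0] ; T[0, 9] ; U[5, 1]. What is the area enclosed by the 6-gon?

P→Q: (8)(-3) − (10)(-2) = -4
Q→R: (10)(-7) − (8)(-3) = -46
R→S: (8)(0) − (-6)(-7) = -42
S→T: (-6)(9) − (0)(0) = -54
T→U: (0)(1) − (5)(9) = -45
U→P: (5)(-2) − (8)(1) = -18
Σ = -209
Area = |Σ|/2 = 104.5.

104.5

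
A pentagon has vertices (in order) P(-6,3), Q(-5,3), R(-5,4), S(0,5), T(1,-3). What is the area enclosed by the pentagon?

Apply the shoelace formula: 2A = Σ (x_i·y_{i+1} − x_{i+1}·y_i), indices taken mod 5.
Σ = (-3) + (-5) + (-25) + (-5) + (-15) = -53
Area = |Σ|/2 = 26.5.

26.5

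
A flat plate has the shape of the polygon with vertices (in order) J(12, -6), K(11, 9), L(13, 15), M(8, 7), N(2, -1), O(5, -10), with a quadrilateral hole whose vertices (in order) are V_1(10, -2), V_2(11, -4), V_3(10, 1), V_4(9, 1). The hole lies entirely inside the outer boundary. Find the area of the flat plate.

120

Outer boundary:
Apply the surveyor's formula: 2A = Σ (x_i·y_{i+1} − x_{i+1}·y_i), indices taken mod 6.
Cross-terms: 174, 48, -29, -22, -15, 90  ⇒  Σ = 246
Area = |Σ|/2 = 123.
Hole:
Apply the shoelace (surveyor's) formula: 2A = Σ (x_i·y_{i+1} − x_{i+1}·y_i), indices taken mod 4.
V_1→V_2: (10)(-4) − (11)(-2) = -18
V_2→V_3: (11)(1) − (10)(-4) = 51
V_3→V_4: (10)(1) − (9)(1) = 1
V_4→V_1: (9)(-2) − (10)(1) = -28
Σ = 6
Area = |Σ|/2 = 3.
Net area = 123 − 3 = 120.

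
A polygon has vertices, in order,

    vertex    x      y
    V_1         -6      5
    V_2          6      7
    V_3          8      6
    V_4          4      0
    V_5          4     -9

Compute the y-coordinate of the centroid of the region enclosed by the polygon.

404/279

Apply the shoelace formula. First the cross-terms c_i = x_i·y_{i+1} − x_{i+1}·y_i:
  -72, -20, -24, -36, -34  ⇒  2A = -186, A = -93.
Then Σ (y_i + y_{i+1})·c_i = -808, so ȳ = -808 / (6·(-93)) = 404/279.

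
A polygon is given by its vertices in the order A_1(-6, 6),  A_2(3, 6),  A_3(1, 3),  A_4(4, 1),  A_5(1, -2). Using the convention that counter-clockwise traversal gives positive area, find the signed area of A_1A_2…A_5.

-38.5

Cross-terms: -54, 3, -11, -9, -6  ⇒  Σ = -77
Signed area = Σ/2 = -38.5 (negative ⇒ clockwise traversal).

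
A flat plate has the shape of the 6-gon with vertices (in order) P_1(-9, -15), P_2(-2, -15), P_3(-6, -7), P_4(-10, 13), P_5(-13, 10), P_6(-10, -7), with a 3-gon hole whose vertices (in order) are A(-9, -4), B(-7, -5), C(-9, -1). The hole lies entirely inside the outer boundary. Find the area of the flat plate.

111

Outer boundary:
P_1→P_2: (-9)(-15) − (-2)(-15) = 105
P_2→P_3: (-2)(-7) − (-6)(-15) = -76
P_3→P_4: (-6)(13) − (-10)(-7) = -148
P_4→P_5: (-10)(10) − (-13)(13) = 69
P_5→P_6: (-13)(-7) − (-10)(10) = 191
P_6→P_1: (-10)(-15) − (-9)(-7) = 87
Σ = 228
Area = |Σ|/2 = 114.
Hole:
Apply the surveyor's formula: 2A = Σ (x_i·y_{i+1} − x_{i+1}·y_i), indices taken mod 3.
Cross-terms: 17, -38, 27  ⇒  Σ = 6
Area = |Σ|/2 = 3.
Net area = 114 − 3 = 111.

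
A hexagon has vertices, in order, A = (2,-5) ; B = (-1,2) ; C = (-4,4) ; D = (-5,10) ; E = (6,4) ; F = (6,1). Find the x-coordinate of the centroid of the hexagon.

Apply the shoelace (surveyor's) formula. First the cross-terms c_i = x_i·y_{i+1} − x_{i+1}·y_i:
  -1, 4, -20, -80, -18, -32  ⇒  2A = -147, A = -73.5.
Then Σ (x_i + x_{i+1})·c_i = -393, so x̄ = -393 / (6·(-73.5)) = 131/147.

131/147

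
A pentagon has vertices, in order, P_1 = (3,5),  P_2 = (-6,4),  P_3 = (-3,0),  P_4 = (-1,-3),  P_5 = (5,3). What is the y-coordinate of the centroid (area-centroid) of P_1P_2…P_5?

527/273

Apply the shoelace (surveyor's) formula. First the cross-terms c_i = x_i·y_{i+1} − x_{i+1}·y_i:
  42, 12, 9, 12, 16  ⇒  2A = 91, A = 45.5.
Then Σ (y_i + y_{i+1})·c_i = 527, so ȳ = 527 / (6·45.5) = 527/273.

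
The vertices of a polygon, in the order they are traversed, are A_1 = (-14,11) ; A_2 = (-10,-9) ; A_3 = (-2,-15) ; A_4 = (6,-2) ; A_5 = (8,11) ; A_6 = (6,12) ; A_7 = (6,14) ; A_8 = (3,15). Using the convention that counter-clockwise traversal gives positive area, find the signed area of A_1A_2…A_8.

438.5

Apply the surveyor's formula: 2A = Σ (x_i·y_{i+1} − x_{i+1}·y_i), indices taken mod 8.
Σ = (236) + (132) + (94) + (82) + (30) + (12) + (48) + (243) = 877
Signed area = Σ/2 = 438.5 (positive ⇒ counter-clockwise traversal).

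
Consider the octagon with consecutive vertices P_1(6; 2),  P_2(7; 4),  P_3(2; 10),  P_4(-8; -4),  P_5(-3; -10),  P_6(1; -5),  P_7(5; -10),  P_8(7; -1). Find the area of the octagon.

Apply the shoelace formula: 2A = Σ (x_i·y_{i+1} − x_{i+1}·y_i), indices taken mod 8.
P_1→P_2: (6)(4) − (7)(2) = 10
P_2→P_3: (7)(10) − (2)(4) = 62
P_3→P_4: (2)(-4) − (-8)(10) = 72
P_4→P_5: (-8)(-10) − (-3)(-4) = 68
P_5→P_6: (-3)(-5) − (1)(-10) = 25
P_6→P_7: (1)(-10) − (5)(-5) = 15
P_7→P_8: (5)(-1) − (7)(-10) = 65
P_8→P_1: (7)(2) − (6)(-1) = 20
Σ = 337
Area = |Σ|/2 = 168.5.

168.5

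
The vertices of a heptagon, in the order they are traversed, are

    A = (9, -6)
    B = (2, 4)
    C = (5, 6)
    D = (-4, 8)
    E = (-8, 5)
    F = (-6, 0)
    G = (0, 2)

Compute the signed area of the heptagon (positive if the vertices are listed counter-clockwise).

Apply the shoelace (surveyor's) formula: 2A = Σ (x_i·y_{i+1} − x_{i+1}·y_i), indices taken mod 7.
Σ = (48) + (-8) + (64) + (44) + (30) + (-12) + (-18) = 148
Signed area = Σ/2 = 74 (positive ⇒ counter-clockwise traversal).

74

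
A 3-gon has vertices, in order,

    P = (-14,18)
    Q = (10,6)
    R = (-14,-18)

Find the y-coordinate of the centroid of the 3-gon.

Apply the surveyor's formula. First the cross-terms c_i = x_i·y_{i+1} − x_{i+1}·y_i:
  -264, -96, -504  ⇒  2A = -864, A = -432.
Then Σ (y_i + y_{i+1})·c_i = -5184, so ȳ = -5184 / (6·(-432)) = 2.

2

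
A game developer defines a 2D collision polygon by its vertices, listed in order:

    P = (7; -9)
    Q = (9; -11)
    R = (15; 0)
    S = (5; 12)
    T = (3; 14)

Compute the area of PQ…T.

129

Apply the shoelace (surveyor's) formula: 2A = Σ (x_i·y_{i+1} − x_{i+1}·y_i), indices taken mod 5.
Σ = (4) + (165) + (180) + (34) + (-125) = 258
Area = |Σ|/2 = 129.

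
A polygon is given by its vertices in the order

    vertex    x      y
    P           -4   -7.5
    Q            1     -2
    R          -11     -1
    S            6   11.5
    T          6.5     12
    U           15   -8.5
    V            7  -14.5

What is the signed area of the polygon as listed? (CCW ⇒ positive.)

-317.25

Cross-terms: 15.5, -23, -120.5, -2.75, -235.25, -158, -110.5  ⇒  Σ = -634.5
Signed area = Σ/2 = -317.25 (negative ⇒ clockwise traversal).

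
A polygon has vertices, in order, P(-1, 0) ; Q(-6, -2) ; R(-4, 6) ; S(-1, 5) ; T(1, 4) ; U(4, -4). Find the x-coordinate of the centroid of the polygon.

Apply the surveyor's formula. First the cross-terms c_i = x_i·y_{i+1} − x_{i+1}·y_i:
  2, -44, -14, -9, -20, -4  ⇒  2A = -89, A = -44.5.
Then Σ (x_i + x_{i+1})·c_i = 384, so x̄ = 384 / (6·(-44.5)) = -128/89.

-128/89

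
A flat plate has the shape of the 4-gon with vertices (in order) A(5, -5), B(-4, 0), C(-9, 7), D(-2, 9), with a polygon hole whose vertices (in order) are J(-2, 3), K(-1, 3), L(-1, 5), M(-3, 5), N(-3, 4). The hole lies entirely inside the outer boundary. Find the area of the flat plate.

Outer boundary:
Apply Gauss's area formula: 2A = Σ (x_i·y_{i+1} − x_{i+1}·y_i), indices taken mod 4.
Cross-terms: -20, -28, -67, -35  ⇒  Σ = -150
Area = |Σ|/2 = 75.
Hole:
Apply the shoelace (surveyor's) formula: 2A = Σ (x_i·y_{i+1} − x_{i+1}·y_i), indices taken mod 5.
Σ = (-3) + (-2) + (10) + (3) + (-1) = 7
Area = |Σ|/2 = 3.5.
Net area = 75 − 3.5 = 71.5.

71.5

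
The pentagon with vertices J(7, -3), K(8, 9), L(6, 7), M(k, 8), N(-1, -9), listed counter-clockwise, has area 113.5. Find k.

Write out the shoelace sum; only the two edges meeting at M involve k:
2·Area = [(6·8 − k·7) + (k·(-9) − (-1)·8)] + 155
       = -16·k + 211 = 227
⇒ k = -1.

-1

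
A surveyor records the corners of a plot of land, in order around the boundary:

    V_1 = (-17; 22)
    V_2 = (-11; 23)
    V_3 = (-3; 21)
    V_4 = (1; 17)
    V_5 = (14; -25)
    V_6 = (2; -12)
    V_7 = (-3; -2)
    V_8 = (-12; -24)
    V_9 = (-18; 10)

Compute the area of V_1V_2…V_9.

Σ = (-149) + (-162) + (-72) + (-263) + (-118) + (-40) + (48) + (-552) + (-226) = -1534
Area = |Σ|/2 = 767.

767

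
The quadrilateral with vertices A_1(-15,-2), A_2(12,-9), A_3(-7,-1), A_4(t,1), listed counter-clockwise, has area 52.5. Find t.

-13

Write out the shoelace sum; only the two edges meeting at A_4 involve t:
2·Area = [((-7)·1 − t·(-1)) + (t·(-2) − (-15)·1)] + 84
       = -1·t + 92 = 105
⇒ t = -13.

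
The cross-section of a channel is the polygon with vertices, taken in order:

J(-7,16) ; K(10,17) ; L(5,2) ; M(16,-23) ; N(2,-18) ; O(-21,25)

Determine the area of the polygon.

Apply Gauss's area formula: 2A = Σ (x_i·y_{i+1} − x_{i+1}·y_i), indices taken mod 6.
Σ = (-279) + (-65) + (-147) + (-242) + (-328) + (-161) = -1222
Area = |Σ|/2 = 611.

611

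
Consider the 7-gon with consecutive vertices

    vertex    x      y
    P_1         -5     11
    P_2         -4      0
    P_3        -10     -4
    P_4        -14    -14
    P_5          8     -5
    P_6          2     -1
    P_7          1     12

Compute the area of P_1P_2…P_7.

212

Σ = (44) + (16) + (84) + (182) + (2) + (25) + (71) = 424
Area = |Σ|/2 = 212.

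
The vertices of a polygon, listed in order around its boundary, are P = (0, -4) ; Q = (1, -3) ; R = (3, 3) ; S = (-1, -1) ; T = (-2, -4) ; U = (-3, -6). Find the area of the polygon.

15

Apply the shoelace (surveyor's) formula: 2A = Σ (x_i·y_{i+1} − x_{i+1}·y_i), indices taken mod 6.
Σ = (4) + (12) + (0) + (2) + (0) + (12) = 30
Area = |Σ|/2 = 15.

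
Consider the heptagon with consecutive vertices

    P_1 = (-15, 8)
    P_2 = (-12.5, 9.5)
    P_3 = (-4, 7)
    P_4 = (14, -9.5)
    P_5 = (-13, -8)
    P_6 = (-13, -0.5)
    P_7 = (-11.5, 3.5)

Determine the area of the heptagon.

Apply the surveyor's formula: 2A = Σ (x_i·y_{i+1} − x_{i+1}·y_i), indices taken mod 7.
Cross-terms: -42.5, -49.5, -60, -235.5, -97.5, -51.25, -39.5  ⇒  Σ = -575.75
Area = |Σ|/2 = 287.875.

287.875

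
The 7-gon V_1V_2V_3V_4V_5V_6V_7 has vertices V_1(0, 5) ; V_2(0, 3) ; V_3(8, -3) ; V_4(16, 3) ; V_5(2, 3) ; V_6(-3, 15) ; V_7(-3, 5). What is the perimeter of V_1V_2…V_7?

|V_1V_2| = √((0)² + (-2)²) = √4 = 2
|V_2V_3| = √((8)² + (-6)²) = √100 = 10
|V_3V_4| = √((8)² + (6)²) = √100 = 10
|V_4V_5| = √((-14)² + (0)²) = √196 = 14
|V_5V_6| = √((-5)² + (12)²) = √169 = 13
|V_6V_7| = √((0)² + (-10)²) = √100 = 10
|V_7V_1| = √((3)² + (0)²) = √9 = 3
Perimeter = 2 + 10 + 10 + 14 + 13 + 10 + 3 = 62.

62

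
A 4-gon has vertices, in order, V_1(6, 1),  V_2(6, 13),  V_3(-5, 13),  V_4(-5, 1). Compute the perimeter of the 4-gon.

46

|V_1V_2| = √((0)² + (12)²) = √144 = 12
|V_2V_3| = √((-11)² + (0)²) = √121 = 11
|V_3V_4| = √((0)² + (-12)²) = √144 = 12
|V_4V_1| = √((11)² + (0)²) = √121 = 11
Perimeter = 12 + 11 + 12 + 11 = 46.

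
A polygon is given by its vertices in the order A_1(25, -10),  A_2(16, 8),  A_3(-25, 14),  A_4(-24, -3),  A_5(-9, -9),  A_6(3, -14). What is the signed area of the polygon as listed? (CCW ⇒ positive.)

928.5

Apply the surveyor's formula: 2A = Σ (x_i·y_{i+1} − x_{i+1}·y_i), indices taken mod 6.
Σ = (360) + (424) + (411) + (189) + (153) + (320) = 1857
Signed area = Σ/2 = 928.5 (positive ⇒ counter-clockwise traversal).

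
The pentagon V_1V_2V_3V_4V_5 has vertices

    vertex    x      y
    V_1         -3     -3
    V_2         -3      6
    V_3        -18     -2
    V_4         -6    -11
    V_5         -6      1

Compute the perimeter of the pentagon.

58

|V_1V_2| = √((0)² + (9)²) = √81 = 9
|V_2V_3| = √((-15)² + (-8)²) = √289 = 17
|V_3V_4| = √((12)² + (-9)²) = √225 = 15
|V_4V_5| = √((0)² + (12)²) = √144 = 12
|V_5V_1| = √((3)² + (-4)²) = √25 = 5
Perimeter = 9 + 17 + 15 + 12 + 5 = 58.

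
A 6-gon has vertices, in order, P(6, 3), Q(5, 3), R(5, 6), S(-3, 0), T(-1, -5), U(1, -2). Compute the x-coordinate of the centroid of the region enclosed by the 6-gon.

Apply the shoelace (surveyor's) formula. First the cross-terms c_i = x_i·y_{i+1} − x_{i+1}·y_i:
  3, 15, 18, 15, 7, 15  ⇒  2A = 73, A = 36.5.
Then Σ (x_i + x_{i+1})·c_i = 264, so x̄ = 264 / (6·36.5) = 88/73.

88/73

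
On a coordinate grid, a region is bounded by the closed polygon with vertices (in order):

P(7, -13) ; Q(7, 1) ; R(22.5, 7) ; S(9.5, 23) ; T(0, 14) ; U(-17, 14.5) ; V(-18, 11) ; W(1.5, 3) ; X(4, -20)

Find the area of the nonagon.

498

Apply the surveyor's formula: 2A = Σ (x_i·y_{i+1} − x_{i+1}·y_i), indices taken mod 9.
P→Q: (7)(1) − (7)(-13) = 98
Q→R: (7)(7) − (22.5)(1) = 26.5
R→S: (22.5)(23) − (9.5)(7) = 451
S→T: (9.5)(14) − (0)(23) = 133
T→U: (0)(14.5) − (-17)(14) = 238
U→V: (-17)(11) − (-18)(14.5) = 74
V→W: (-18)(3) − (1.5)(11) = -70.5
W→X: (1.5)(-20) − (4)(3) = -42
X→P: (4)(-13) − (7)(-20) = 88
Σ = 996
Area = |Σ|/2 = 498.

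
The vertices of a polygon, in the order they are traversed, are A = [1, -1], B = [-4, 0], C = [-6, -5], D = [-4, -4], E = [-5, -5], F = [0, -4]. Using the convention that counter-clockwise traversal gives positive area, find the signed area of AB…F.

Apply the surveyor's formula: 2A = Σ (x_i·y_{i+1} − x_{i+1}·y_i), indices taken mod 6.
Cross-terms: -4, 20, 4, 0, 20, 4  ⇒  Σ = 44
Signed area = Σ/2 = 22 (positive ⇒ counter-clockwise traversal).

22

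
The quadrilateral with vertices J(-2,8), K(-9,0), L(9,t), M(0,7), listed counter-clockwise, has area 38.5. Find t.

8

The doubled signed area Σ (x_i y_{i+1} − x_{i+1} y_i) is linear in t.
With t=0 it equals 149; the coefficient of t is -9 (from the two edges through L).
So -9·t + 149 = 2·38.5 = 77 ⇒ t = 8.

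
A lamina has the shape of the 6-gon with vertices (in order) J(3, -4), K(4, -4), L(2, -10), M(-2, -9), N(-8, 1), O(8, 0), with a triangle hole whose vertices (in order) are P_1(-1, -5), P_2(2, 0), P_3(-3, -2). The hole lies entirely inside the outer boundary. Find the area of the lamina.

Outer boundary:
Apply the surveyor's formula: 2A = Σ (x_i·y_{i+1} − x_{i+1}·y_i), indices taken mod 6.
Cross-terms: 4, -32, -38, -74, -8, -32  ⇒  Σ = -180
Area = |Σ|/2 = 90.
Hole:
Apply Gauss's area formula: 2A = Σ (x_i·y_{i+1} − x_{i+1}·y_i), indices taken mod 3.
Cross-terms: 10, -4, 13  ⇒  Σ = 19
Area = |Σ|/2 = 9.5.
Net area = 90 − 9.5 = 80.5.

80.5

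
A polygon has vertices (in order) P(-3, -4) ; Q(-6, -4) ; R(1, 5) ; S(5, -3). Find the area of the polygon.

47.5

Σ = (-12) + (-26) + (-28) + (-29) = -95
Area = |Σ|/2 = 47.5.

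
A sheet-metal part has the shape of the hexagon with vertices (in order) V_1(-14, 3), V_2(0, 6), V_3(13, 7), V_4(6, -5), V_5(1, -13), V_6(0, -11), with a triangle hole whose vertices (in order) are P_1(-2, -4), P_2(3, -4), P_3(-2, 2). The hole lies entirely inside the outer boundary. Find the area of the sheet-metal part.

238.5

Outer boundary:
Cross-terms: -84, -78, -107, -73, -11, -154  ⇒  Σ = -507
Area = |Σ|/2 = 253.5.
Hole:
Σ = (20) + (-2) + (12) = 30
Area = |Σ|/2 = 15.
Net area = 253.5 − 15 = 238.5.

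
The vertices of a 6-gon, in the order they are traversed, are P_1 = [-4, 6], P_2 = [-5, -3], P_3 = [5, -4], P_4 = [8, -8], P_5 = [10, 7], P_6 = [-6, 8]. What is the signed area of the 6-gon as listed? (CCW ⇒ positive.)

Apply the shoelace formula: 2A = Σ (x_i·y_{i+1} − x_{i+1}·y_i), indices taken mod 6.
Cross-terms: 42, 35, -8, 136, 122, -4  ⇒  Σ = 323
Signed area = Σ/2 = 161.5 (positive ⇒ counter-clockwise traversal).

161.5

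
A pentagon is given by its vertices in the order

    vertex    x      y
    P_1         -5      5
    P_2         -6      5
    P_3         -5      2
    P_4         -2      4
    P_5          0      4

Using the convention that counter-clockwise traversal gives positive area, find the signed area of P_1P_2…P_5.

7

Apply the surveyor's formula: 2A = Σ (x_i·y_{i+1} − x_{i+1}·y_i), indices taken mod 5.
Σ = (5) + (13) + (-16) + (-8) + (20) = 14
Signed area = Σ/2 = 7 (positive ⇒ counter-clockwise traversal).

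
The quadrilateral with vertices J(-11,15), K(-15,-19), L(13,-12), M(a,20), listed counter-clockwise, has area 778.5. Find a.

The doubled signed area Σ (x_i y_{i+1} − x_{i+1} y_i) is linear in a.
With a=0 it equals 1341; the coefficient of a is 27 (from the two edges through M).
So 27·a + 1341 = 2·778.5 = 1557 ⇒ a = 8.

8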